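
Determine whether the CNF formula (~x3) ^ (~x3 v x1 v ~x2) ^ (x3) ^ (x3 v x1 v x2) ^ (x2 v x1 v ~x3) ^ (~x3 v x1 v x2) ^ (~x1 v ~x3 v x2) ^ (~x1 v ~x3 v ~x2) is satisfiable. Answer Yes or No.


Check all 8 possible truth assignments.
Number of satisfying assignments found: 0.
The formula is unsatisfiable.

No


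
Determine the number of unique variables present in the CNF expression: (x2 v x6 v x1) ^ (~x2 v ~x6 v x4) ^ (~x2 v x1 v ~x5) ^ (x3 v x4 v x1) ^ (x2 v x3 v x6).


Identify each distinct variable in the formula.
Variables found: x1, x2, x3, x4, x5, x6.
Total distinct variables = 6.

6


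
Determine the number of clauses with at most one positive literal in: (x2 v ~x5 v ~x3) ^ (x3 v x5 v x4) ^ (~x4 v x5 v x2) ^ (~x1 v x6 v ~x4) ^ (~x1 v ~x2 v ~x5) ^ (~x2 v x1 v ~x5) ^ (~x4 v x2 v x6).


A Horn clause has at most one positive literal.
Clause 1: 1 positive lit(s) -> Horn
Clause 2: 3 positive lit(s) -> not Horn
Clause 3: 2 positive lit(s) -> not Horn
Clause 4: 1 positive lit(s) -> Horn
Clause 5: 0 positive lit(s) -> Horn
Clause 6: 1 positive lit(s) -> Horn
Clause 7: 2 positive lit(s) -> not Horn
Total Horn clauses = 4.

4


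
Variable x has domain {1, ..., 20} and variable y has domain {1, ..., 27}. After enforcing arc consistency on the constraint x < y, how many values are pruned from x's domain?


For the constraint x < y, x needs a supporting value in y's domain.
x can be at most 26 (one less than y's maximum).
Valid x values from domain: 20 out of 20.
Pruned = 20 - 20 = 0.

0


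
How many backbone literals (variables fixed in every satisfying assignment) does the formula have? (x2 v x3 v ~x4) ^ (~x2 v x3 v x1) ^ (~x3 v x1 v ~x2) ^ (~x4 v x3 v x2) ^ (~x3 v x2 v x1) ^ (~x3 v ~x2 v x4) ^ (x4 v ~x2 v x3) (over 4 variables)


Find all satisfying assignments: 6 model(s).
Check which variables have the same value in every model.
No variable is fixed across all models.
Backbone size = 0.

0


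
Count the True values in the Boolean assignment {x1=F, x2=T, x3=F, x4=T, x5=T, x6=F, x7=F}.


The weight is the number of variables assigned True.
True variables: x2, x4, x5.
Weight = 3.

3


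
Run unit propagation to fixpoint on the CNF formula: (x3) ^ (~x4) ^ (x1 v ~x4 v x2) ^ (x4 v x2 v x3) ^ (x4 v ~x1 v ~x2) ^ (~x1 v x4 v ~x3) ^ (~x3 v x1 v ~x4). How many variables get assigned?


Unit propagation repeatedly assigns the literal in any unit clause, then simplifies.
Assignments in order: x3 = T, x4 = F, x1 = F.
No further unit clauses remain.
Total variables assigned = 3.

3


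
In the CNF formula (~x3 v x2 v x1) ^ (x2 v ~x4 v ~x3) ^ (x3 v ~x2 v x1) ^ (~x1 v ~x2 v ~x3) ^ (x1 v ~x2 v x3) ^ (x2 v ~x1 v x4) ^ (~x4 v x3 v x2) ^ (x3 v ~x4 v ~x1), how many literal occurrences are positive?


Scan each clause for unnegated literals.
Clause 1: 2 positive; Clause 2: 1 positive; Clause 3: 2 positive; Clause 4: 0 positive; Clause 5: 2 positive; Clause 6: 2 positive; Clause 7: 2 positive; Clause 8: 1 positive.
Total positive literal occurrences = 12.

12


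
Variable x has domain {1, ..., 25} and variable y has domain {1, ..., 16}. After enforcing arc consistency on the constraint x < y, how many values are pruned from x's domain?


For the constraint x < y, x needs a supporting value in y's domain.
x can be at most 15 (one less than y's maximum).
Valid x values from domain: 15 out of 25.
Pruned = 25 - 15 = 10.

10


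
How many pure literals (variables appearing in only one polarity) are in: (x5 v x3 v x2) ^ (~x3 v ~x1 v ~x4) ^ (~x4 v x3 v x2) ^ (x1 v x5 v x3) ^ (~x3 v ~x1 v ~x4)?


A pure literal appears in only one polarity across all clauses.
Pure literals: x2 (positive only), x4 (negative only), x5 (positive only).
Count = 3.

3


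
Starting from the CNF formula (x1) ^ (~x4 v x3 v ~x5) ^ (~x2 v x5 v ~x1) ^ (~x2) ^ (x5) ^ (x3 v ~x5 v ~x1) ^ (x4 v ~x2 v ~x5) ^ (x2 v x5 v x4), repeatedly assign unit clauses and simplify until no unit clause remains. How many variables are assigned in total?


Unit propagation repeatedly assigns the literal in any unit clause, then simplifies.
Assignments in order: x1 = T, x2 = F, x5 = T, x3 = T.
No further unit clauses remain.
Total variables assigned = 4.

4


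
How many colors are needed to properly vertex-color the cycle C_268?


A cycle on an even number of vertices is bipartite: alternate two colors around the cycle.
Since 268 is even, two colors suffice, and at least two are needed because the graph has edges.
Chromatic number = 2.

2


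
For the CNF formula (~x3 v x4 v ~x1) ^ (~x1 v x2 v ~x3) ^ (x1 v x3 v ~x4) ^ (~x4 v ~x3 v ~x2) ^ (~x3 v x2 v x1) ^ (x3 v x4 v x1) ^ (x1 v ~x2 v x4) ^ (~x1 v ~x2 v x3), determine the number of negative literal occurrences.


Scan each clause for negated literals.
Clause 1: 2 negative; Clause 2: 2 negative; Clause 3: 1 negative; Clause 4: 3 negative; Clause 5: 1 negative; Clause 6: 0 negative; Clause 7: 1 negative; Clause 8: 2 negative.
Total negative literal occurrences = 12.

12


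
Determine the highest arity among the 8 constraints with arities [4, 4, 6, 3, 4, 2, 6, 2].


The arities are: 4, 4, 6, 3, 4, 2, 6, 2.
Scan for the maximum value.
Maximum arity = 6.

6


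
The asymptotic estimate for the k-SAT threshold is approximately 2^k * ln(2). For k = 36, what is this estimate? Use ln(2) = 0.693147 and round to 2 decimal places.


Using the asymptotic formula: threshold ~ 2^k * ln(2).
2^36 = 68719476736.
68719476736 * 0.693147 = 47632699141.13.

47632699141.13


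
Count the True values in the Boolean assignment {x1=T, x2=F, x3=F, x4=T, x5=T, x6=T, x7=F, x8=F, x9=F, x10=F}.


The weight is the number of variables assigned True.
True variables: x1, x4, x5, x6.
Weight = 4.

4


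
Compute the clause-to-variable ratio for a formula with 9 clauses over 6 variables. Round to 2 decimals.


Clause-to-variable ratio = clauses / variables.
9 / 6 = 1.5.

1.5


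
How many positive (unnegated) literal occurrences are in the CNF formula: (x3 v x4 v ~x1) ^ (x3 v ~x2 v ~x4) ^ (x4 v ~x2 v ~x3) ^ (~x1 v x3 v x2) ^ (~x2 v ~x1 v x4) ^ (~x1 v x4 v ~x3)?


Scan each clause for unnegated literals.
Clause 1: 2 positive; Clause 2: 1 positive; Clause 3: 1 positive; Clause 4: 2 positive; Clause 5: 1 positive; Clause 6: 1 positive.
Total positive literal occurrences = 8.

8


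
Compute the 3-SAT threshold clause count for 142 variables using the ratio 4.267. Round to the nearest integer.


The 3-SAT phase transition occurs at approximately 4.267 clauses per variable.
m = 4.267 * 142 = 605.914.
Rounded to nearest integer: 606.

606


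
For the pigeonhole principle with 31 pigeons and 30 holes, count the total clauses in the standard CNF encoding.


The PHP encoding has two parts:
1) At-least-one-hole clauses: 31 (one per pigeon, each with 30 literals).
2) At-most-one-pigeon-per-hole clauses: 30 holes * C(31,2) = 30 * 465 = 13950.
Total clauses = 31 + 13950 = 13981.

13981


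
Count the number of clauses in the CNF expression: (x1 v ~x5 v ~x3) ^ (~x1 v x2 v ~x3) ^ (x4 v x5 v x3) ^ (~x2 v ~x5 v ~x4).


Each group enclosed in parentheses joined by ^ is one clause.
Counting the conjuncts: 4 clauses.

4


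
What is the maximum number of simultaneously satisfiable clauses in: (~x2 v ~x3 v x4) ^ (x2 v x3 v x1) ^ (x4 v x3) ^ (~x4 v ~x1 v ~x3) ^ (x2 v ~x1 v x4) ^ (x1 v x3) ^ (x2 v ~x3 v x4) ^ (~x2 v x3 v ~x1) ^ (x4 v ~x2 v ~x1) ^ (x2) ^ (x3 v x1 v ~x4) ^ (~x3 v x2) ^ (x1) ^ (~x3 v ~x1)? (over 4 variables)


Enumerate all 16 truth assignments.
For each, count how many of the 14 clauses are satisfied.
The formula is not fully satisfiable, so the maximum is below 14.
Maximum simultaneously satisfiable clauses = 13.

13


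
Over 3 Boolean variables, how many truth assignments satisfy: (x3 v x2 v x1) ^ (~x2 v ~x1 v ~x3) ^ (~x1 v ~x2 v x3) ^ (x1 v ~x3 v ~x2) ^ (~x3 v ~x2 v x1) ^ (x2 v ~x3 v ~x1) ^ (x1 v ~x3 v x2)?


Enumerate all 8 truth assignments over 3 variables.
Test each against every clause.
Satisfying assignments found: 2.

2


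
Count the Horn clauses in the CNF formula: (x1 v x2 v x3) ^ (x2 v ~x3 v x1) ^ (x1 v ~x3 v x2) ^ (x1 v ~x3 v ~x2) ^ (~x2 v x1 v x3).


A Horn clause has at most one positive literal.
Clause 1: 3 positive lit(s) -> not Horn
Clause 2: 2 positive lit(s) -> not Horn
Clause 3: 2 positive lit(s) -> not Horn
Clause 4: 1 positive lit(s) -> Horn
Clause 5: 2 positive lit(s) -> not Horn
Total Horn clauses = 1.

1


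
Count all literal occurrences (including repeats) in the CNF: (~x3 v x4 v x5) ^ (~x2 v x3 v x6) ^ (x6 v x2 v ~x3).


Clause lengths: 3, 3, 3.
Sum = 3 + 3 + 3 = 9.

9


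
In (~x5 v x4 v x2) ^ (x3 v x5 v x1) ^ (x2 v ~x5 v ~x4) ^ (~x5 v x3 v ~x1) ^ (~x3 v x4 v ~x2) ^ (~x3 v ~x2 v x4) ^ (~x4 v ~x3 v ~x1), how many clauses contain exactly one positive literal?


A definite clause has exactly one positive literal.
Clause 1: 2 positive -> not definite
Clause 2: 3 positive -> not definite
Clause 3: 1 positive -> definite
Clause 4: 1 positive -> definite
Clause 5: 1 positive -> definite
Clause 6: 1 positive -> definite
Clause 7: 0 positive -> not definite
Definite clause count = 4.

4


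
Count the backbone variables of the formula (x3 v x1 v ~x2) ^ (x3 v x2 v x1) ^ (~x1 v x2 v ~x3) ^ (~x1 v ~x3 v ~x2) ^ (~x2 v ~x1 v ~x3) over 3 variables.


Find all satisfying assignments: 4 model(s).
Check which variables have the same value in every model.
No variable is fixed across all models.
Backbone size = 0.

0


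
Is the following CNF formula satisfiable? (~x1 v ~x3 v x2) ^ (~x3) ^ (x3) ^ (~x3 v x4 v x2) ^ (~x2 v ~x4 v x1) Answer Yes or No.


Check all 16 possible truth assignments.
Number of satisfying assignments found: 0.
The formula is unsatisfiable.

No


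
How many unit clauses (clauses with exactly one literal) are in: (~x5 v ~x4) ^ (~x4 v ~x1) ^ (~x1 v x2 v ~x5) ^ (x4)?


A unit clause contains exactly one literal.
Unit clauses found: (x4).
Count = 1.

1


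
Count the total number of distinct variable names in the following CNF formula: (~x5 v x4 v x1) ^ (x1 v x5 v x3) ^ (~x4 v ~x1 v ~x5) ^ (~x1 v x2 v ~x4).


Identify each distinct variable in the formula.
Variables found: x1, x2, x3, x4, x5.
Total distinct variables = 5.

5


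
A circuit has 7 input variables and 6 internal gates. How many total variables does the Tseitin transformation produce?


The Tseitin transformation introduces one auxiliary variable per gate.
Total variables = inputs + gates = 7 + 6 = 13.

13


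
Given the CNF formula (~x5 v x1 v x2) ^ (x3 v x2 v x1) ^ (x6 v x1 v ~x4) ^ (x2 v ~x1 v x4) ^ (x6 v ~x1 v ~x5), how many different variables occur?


Identify each distinct variable in the formula.
Variables found: x1, x2, x3, x4, x5, x6.
Total distinct variables = 6.

6


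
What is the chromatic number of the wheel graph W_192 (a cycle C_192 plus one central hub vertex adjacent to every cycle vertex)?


W_192 consists of the cycle C_192 together with a hub vertex adjacent to every cycle vertex.
The cycle C_192 needs 2 colors (even cycle -> 2).
The hub is adjacent to every cycle vertex, so it must receive a new color distinct from all of them.
Chromatic number = 2 + 1 = 3.

3


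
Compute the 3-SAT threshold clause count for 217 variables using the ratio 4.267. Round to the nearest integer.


The 3-SAT phase transition occurs at approximately 4.267 clauses per variable.
m = 4.267 * 217 = 925.939.
Rounded to nearest integer: 926.

926


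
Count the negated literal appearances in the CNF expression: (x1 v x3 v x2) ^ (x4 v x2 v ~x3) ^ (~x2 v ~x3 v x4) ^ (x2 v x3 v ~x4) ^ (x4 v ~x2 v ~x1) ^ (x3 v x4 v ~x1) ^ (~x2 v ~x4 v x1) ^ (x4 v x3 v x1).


Scan each clause for negated literals.
Clause 1: 0 negative; Clause 2: 1 negative; Clause 3: 2 negative; Clause 4: 1 negative; Clause 5: 2 negative; Clause 6: 1 negative; Clause 7: 2 negative; Clause 8: 0 negative.
Total negative literal occurrences = 9.

9


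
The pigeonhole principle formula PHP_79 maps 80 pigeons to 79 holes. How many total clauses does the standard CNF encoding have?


The PHP encoding has two parts:
1) At-least-one-hole clauses: 80 (one per pigeon, each with 79 literals).
2) At-most-one-pigeon-per-hole clauses: 79 holes * C(80,2) = 79 * 3160 = 249640.
Total clauses = 80 + 249640 = 249720.

249720


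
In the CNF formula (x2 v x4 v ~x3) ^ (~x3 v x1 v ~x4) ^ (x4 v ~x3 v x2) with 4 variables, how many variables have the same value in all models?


Find all satisfying assignments: 12 model(s).
Check which variables have the same value in every model.
No variable is fixed across all models.
Backbone size = 0.

0


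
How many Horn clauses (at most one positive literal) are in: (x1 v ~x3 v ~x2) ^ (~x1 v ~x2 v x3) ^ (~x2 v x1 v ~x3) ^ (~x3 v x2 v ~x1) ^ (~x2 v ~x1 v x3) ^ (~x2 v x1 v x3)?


A Horn clause has at most one positive literal.
Clause 1: 1 positive lit(s) -> Horn
Clause 2: 1 positive lit(s) -> Horn
Clause 3: 1 positive lit(s) -> Horn
Clause 4: 1 positive lit(s) -> Horn
Clause 5: 1 positive lit(s) -> Horn
Clause 6: 2 positive lit(s) -> not Horn
Total Horn clauses = 5.

5


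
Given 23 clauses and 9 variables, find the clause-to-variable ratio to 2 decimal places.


Clause-to-variable ratio = clauses / variables.
23 / 9 = 2.56.

2.56


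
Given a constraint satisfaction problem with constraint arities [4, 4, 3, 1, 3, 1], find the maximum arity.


The arities are: 4, 4, 3, 1, 3, 1.
Scan for the maximum value.
Maximum arity = 4.

4


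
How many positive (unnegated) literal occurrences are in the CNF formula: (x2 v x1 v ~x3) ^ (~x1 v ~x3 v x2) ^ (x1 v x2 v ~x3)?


Scan each clause for unnegated literals.
Clause 1: 2 positive; Clause 2: 1 positive; Clause 3: 2 positive.
Total positive literal occurrences = 5.

5


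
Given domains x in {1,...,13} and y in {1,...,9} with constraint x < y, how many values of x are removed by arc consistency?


For the constraint x < y, x needs a supporting value in y's domain.
x can be at most 8 (one less than y's maximum).
Valid x values from domain: 8 out of 13.
Pruned = 13 - 8 = 5.

5


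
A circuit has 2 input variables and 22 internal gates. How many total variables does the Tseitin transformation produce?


The Tseitin transformation introduces one auxiliary variable per gate.
Total variables = inputs + gates = 2 + 22 = 24.

24


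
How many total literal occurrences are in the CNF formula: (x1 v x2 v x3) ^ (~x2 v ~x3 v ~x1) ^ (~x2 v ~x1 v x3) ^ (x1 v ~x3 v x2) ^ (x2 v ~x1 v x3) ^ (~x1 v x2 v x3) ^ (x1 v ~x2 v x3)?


Clause lengths: 3, 3, 3, 3, 3, 3, 3.
Sum = 3 + 3 + 3 + 3 + 3 + 3 + 3 = 21.

21


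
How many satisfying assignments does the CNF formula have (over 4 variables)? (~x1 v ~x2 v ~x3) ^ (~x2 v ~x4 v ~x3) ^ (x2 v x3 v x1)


Enumerate all 16 truth assignments over 4 variables.
Test each against every clause.
Satisfying assignments found: 11.

11


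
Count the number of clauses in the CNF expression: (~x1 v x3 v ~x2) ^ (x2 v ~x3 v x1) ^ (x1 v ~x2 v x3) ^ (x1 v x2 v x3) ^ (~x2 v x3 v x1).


Each group enclosed in parentheses joined by ^ is one clause.
Counting the conjuncts: 5 clauses.

5


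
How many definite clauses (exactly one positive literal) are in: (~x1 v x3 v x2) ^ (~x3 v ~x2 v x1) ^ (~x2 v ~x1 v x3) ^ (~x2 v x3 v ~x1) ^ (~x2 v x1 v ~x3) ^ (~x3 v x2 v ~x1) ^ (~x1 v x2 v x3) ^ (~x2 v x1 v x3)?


A definite clause has exactly one positive literal.
Clause 1: 2 positive -> not definite
Clause 2: 1 positive -> definite
Clause 3: 1 positive -> definite
Clause 4: 1 positive -> definite
Clause 5: 1 positive -> definite
Clause 6: 1 positive -> definite
Clause 7: 2 positive -> not definite
Clause 8: 2 positive -> not definite
Definite clause count = 5.

5


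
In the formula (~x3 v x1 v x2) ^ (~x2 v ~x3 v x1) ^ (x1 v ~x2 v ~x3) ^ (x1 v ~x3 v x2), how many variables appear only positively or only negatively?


A pure literal appears in only one polarity across all clauses.
Pure literals: x1 (positive only), x3 (negative only).
Count = 2.

2


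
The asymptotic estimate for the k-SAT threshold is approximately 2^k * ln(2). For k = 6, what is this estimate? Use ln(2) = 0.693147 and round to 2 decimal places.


Using the asymptotic formula: threshold ~ 2^k * ln(2).
2^6 = 64.
64 * 0.693147 = 44.36.

44.36


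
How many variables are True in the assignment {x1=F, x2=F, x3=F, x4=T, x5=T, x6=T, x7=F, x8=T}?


The weight is the number of variables assigned True.
True variables: x4, x5, x6, x8.
Weight = 4.

4


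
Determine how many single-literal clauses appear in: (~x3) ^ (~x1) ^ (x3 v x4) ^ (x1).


A unit clause contains exactly one literal.
Unit clauses found: (~x3), (~x1), (x1).
Count = 3.

3


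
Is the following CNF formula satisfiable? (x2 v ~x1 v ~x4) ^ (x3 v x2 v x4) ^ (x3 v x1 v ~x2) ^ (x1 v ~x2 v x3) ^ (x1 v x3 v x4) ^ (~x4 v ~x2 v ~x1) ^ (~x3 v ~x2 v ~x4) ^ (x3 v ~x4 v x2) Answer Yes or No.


Check all 16 possible truth assignments.
Number of satisfying assignments found: 6.
The formula is satisfiable.

Yes


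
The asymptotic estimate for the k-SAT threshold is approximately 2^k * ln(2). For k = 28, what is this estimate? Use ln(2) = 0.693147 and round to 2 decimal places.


Using the asymptotic formula: threshold ~ 2^k * ln(2).
2^28 = 268435456.
268435456 * 0.693147 = 186065231.02.

186065231.02


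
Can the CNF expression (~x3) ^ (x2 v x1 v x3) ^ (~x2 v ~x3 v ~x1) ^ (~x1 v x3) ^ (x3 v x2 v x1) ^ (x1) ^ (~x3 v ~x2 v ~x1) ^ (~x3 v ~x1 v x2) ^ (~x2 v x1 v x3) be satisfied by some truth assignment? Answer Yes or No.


Check all 8 possible truth assignments.
Number of satisfying assignments found: 0.
The formula is unsatisfiable.

No


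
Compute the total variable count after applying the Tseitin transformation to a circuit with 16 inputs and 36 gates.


The Tseitin transformation introduces one auxiliary variable per gate.
Total variables = inputs + gates = 16 + 36 = 52.

52


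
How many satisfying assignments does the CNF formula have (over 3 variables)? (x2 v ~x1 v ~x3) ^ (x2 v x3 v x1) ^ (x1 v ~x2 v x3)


Enumerate all 8 truth assignments over 3 variables.
Test each against every clause.
Satisfying assignments found: 5.

5


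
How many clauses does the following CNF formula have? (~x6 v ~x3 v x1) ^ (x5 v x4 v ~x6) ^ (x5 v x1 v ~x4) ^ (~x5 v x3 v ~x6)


Each group enclosed in parentheses joined by ^ is one clause.
Counting the conjuncts: 4 clauses.

4


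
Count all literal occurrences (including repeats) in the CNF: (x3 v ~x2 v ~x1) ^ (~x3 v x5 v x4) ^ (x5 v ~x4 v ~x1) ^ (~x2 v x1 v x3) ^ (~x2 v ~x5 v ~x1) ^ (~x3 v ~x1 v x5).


Clause lengths: 3, 3, 3, 3, 3, 3.
Sum = 3 + 3 + 3 + 3 + 3 + 3 = 18.

18


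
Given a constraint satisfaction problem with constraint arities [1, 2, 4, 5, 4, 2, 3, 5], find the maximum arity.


The arities are: 1, 2, 4, 5, 4, 2, 3, 5.
Scan for the maximum value.
Maximum arity = 5.

5


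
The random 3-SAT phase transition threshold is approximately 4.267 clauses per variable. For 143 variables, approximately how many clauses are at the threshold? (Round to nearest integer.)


The 3-SAT phase transition occurs at approximately 4.267 clauses per variable.
m = 4.267 * 143 = 610.181.
Rounded to nearest integer: 610.

610


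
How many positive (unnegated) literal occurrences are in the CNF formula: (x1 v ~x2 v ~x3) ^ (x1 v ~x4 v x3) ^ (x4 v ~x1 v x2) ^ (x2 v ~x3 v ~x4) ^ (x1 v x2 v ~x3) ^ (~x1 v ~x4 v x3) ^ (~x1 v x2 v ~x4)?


Scan each clause for unnegated literals.
Clause 1: 1 positive; Clause 2: 2 positive; Clause 3: 2 positive; Clause 4: 1 positive; Clause 5: 2 positive; Clause 6: 1 positive; Clause 7: 1 positive.
Total positive literal occurrences = 10.

10


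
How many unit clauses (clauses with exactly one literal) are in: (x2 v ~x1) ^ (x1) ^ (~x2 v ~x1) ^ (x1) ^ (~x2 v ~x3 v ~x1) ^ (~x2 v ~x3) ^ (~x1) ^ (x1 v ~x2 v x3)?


A unit clause contains exactly one literal.
Unit clauses found: (x1), (x1), (~x1).
Count = 3.

3


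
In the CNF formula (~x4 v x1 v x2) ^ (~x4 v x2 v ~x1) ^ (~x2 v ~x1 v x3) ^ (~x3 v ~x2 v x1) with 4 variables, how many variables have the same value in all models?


Find all satisfying assignments: 8 model(s).
Check which variables have the same value in every model.
No variable is fixed across all models.
Backbone size = 0.

0


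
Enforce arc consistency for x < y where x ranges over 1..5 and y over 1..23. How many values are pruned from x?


For the constraint x < y, x needs a supporting value in y's domain.
x can be at most 22 (one less than y's maximum).
Valid x values from domain: 5 out of 5.
Pruned = 5 - 5 = 0.

0


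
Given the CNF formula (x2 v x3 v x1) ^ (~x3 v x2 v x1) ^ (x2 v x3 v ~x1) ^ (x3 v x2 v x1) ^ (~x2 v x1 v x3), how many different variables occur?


Identify each distinct variable in the formula.
Variables found: x1, x2, x3.
Total distinct variables = 3.

3


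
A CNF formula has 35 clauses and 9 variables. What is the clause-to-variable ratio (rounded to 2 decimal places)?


Clause-to-variable ratio = clauses / variables.
35 / 9 = 3.89.

3.89


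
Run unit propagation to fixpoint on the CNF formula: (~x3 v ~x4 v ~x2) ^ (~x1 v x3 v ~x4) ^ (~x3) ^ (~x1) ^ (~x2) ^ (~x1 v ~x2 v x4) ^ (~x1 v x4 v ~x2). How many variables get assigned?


Unit propagation repeatedly assigns the literal in any unit clause, then simplifies.
Assignments in order: x3 = F, x1 = F, x2 = F.
No further unit clauses remain.
Total variables assigned = 3.

3


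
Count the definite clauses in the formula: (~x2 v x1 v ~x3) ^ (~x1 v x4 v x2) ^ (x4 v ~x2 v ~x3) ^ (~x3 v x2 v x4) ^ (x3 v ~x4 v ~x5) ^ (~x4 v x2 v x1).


A definite clause has exactly one positive literal.
Clause 1: 1 positive -> definite
Clause 2: 2 positive -> not definite
Clause 3: 1 positive -> definite
Clause 4: 2 positive -> not definite
Clause 5: 1 positive -> definite
Clause 6: 2 positive -> not definite
Definite clause count = 3.

3


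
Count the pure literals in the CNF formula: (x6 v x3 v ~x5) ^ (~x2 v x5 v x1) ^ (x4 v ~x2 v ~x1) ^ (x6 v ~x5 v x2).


A pure literal appears in only one polarity across all clauses.
Pure literals: x3 (positive only), x4 (positive only), x6 (positive only).
Count = 3.

3


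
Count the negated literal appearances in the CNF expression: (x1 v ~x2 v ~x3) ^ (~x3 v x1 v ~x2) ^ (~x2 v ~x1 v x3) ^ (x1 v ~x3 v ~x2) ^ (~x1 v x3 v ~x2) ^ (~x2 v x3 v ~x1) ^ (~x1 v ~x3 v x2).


Scan each clause for negated literals.
Clause 1: 2 negative; Clause 2: 2 negative; Clause 3: 2 negative; Clause 4: 2 negative; Clause 5: 2 negative; Clause 6: 2 negative; Clause 7: 2 negative.
Total negative literal occurrences = 14.

14


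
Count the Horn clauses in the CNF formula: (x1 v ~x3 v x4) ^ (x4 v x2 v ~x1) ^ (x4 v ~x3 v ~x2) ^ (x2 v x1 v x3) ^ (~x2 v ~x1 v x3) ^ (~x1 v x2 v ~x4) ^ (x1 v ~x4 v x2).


A Horn clause has at most one positive literal.
Clause 1: 2 positive lit(s) -> not Horn
Clause 2: 2 positive lit(s) -> not Horn
Clause 3: 1 positive lit(s) -> Horn
Clause 4: 3 positive lit(s) -> not Horn
Clause 5: 1 positive lit(s) -> Horn
Clause 6: 1 positive lit(s) -> Horn
Clause 7: 2 positive lit(s) -> not Horn
Total Horn clauses = 3.

3


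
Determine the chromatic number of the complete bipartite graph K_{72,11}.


K_{72,11} is bipartite by definition: the two parts are independent sets, with every edge crossing between them.
Color all vertices in one part with color 1 and all vertices in the other part with color 2.
Since the graph has at least one edge, one color does not suffice.
Chromatic number = 2.

2


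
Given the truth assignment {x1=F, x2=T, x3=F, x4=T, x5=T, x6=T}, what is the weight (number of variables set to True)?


The weight is the number of variables assigned True.
True variables: x2, x4, x5, x6.
Weight = 4.

4


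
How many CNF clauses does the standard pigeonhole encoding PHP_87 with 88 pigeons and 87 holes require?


The PHP encoding has two parts:
1) At-least-one-hole clauses: 88 (one per pigeon, each with 87 literals).
2) At-most-one-pigeon-per-hole clauses: 87 holes * C(88,2) = 87 * 3828 = 333036.
Total clauses = 88 + 333036 = 333124.

333124


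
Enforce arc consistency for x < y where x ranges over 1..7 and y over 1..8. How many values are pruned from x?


For the constraint x < y, x needs a supporting value in y's domain.
x can be at most 7 (one less than y's maximum).
Valid x values from domain: 7 out of 7.
Pruned = 7 - 7 = 0.

0


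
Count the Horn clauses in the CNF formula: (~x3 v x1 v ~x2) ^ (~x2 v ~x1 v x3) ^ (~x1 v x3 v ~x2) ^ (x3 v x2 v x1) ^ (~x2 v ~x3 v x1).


A Horn clause has at most one positive literal.
Clause 1: 1 positive lit(s) -> Horn
Clause 2: 1 positive lit(s) -> Horn
Clause 3: 1 positive lit(s) -> Horn
Clause 4: 3 positive lit(s) -> not Horn
Clause 5: 1 positive lit(s) -> Horn
Total Horn clauses = 4.

4


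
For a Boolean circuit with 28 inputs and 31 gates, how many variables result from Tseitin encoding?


The Tseitin transformation introduces one auxiliary variable per gate.
Total variables = inputs + gates = 28 + 31 = 59.

59


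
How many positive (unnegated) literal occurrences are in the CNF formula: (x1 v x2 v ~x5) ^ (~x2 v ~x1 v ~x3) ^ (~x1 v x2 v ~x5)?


Scan each clause for unnegated literals.
Clause 1: 2 positive; Clause 2: 0 positive; Clause 3: 1 positive.
Total positive literal occurrences = 3.

3


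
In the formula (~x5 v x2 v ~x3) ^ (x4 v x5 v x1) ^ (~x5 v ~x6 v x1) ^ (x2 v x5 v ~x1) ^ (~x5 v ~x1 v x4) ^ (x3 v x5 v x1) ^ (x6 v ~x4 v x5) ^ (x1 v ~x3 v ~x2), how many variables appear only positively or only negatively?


A pure literal appears in only one polarity across all clauses.
No pure literals found.
Count = 0.

0


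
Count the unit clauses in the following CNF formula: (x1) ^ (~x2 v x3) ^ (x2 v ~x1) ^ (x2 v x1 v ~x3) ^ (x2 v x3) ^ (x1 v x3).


A unit clause contains exactly one literal.
Unit clauses found: (x1).
Count = 1.

1


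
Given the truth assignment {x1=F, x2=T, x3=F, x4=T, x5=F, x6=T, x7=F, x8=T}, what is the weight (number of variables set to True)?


The weight is the number of variables assigned True.
True variables: x2, x4, x6, x8.
Weight = 4.

4


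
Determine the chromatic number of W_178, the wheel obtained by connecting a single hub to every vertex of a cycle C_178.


W_178 consists of the cycle C_178 together with a hub vertex adjacent to every cycle vertex.
The cycle C_178 needs 2 colors (even cycle -> 2).
The hub is adjacent to every cycle vertex, so it must receive a new color distinct from all of them.
Chromatic number = 2 + 1 = 3.

3


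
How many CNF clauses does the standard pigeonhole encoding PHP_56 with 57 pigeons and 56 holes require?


The PHP encoding has two parts:
1) At-least-one-hole clauses: 57 (one per pigeon, each with 56 literals).
2) At-most-one-pigeon-per-hole clauses: 56 holes * C(57,2) = 56 * 1596 = 89376.
Total clauses = 57 + 89376 = 89433.

89433


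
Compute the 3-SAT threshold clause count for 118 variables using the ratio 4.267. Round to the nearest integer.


The 3-SAT phase transition occurs at approximately 4.267 clauses per variable.
m = 4.267 * 118 = 503.506.
Rounded to nearest integer: 504.

504


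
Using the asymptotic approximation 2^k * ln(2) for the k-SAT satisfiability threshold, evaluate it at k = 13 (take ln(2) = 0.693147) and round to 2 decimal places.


Using the asymptotic formula: threshold ~ 2^k * ln(2).
2^13 = 8192.
8192 * 0.693147 = 5678.26.

5678.26


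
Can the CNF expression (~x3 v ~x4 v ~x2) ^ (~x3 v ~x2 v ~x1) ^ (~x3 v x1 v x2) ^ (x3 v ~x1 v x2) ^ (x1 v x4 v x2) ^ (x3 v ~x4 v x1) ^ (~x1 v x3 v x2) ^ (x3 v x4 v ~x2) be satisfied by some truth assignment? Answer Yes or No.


Check all 16 possible truth assignments.
Number of satisfying assignments found: 4.
The formula is satisfiable.

Yes


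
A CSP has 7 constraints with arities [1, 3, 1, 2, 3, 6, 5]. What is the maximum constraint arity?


The arities are: 1, 3, 1, 2, 3, 6, 5.
Scan for the maximum value.
Maximum arity = 6.

6


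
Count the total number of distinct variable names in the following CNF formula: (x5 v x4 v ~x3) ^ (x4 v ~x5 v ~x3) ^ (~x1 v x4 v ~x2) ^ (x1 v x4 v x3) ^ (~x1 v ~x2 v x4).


Identify each distinct variable in the formula.
Variables found: x1, x2, x3, x4, x5.
Total distinct variables = 5.

5


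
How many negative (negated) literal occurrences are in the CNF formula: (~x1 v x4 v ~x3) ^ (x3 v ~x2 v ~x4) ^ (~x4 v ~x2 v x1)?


Scan each clause for negated literals.
Clause 1: 2 negative; Clause 2: 2 negative; Clause 3: 2 negative.
Total negative literal occurrences = 6.

6


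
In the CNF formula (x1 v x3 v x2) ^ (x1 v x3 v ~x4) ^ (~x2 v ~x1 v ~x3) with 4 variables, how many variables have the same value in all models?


Find all satisfying assignments: 11 model(s).
Check which variables have the same value in every model.
No variable is fixed across all models.
Backbone size = 0.

0


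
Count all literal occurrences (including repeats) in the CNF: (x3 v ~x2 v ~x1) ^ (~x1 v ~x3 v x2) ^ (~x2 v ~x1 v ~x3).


Clause lengths: 3, 3, 3.
Sum = 3 + 3 + 3 = 9.

9


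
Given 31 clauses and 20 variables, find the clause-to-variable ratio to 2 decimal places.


Clause-to-variable ratio = clauses / variables.
31 / 20 = 1.55.

1.55


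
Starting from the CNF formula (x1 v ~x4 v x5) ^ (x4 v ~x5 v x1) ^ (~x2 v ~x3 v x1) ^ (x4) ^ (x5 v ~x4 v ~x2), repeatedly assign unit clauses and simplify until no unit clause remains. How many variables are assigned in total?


Unit propagation repeatedly assigns the literal in any unit clause, then simplifies.
Assignments in order: x4 = T.
No further unit clauses remain.
Total variables assigned = 1.

1


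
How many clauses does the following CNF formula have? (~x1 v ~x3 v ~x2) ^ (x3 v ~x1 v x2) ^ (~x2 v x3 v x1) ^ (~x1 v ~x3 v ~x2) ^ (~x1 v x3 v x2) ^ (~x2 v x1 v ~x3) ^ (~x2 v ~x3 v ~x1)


Each group enclosed in parentheses joined by ^ is one clause.
Counting the conjuncts: 7 clauses.

7


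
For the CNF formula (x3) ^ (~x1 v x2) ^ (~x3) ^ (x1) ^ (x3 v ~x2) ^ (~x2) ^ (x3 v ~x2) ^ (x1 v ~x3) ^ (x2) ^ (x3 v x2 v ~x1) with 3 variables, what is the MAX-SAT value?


Enumerate all 8 truth assignments.
For each, count how many of the 10 clauses are satisfied.
The formula is not fully satisfiable, so the maximum is below 10.
Maximum simultaneously satisfiable clauses = 8.

8


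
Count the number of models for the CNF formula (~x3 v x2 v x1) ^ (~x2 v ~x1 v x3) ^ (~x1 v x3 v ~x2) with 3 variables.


Enumerate all 8 truth assignments over 3 variables.
Test each against every clause.
Satisfying assignments found: 6.

6


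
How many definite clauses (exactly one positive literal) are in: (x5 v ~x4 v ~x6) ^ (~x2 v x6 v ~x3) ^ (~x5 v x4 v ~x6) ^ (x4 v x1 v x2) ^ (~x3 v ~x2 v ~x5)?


A definite clause has exactly one positive literal.
Clause 1: 1 positive -> definite
Clause 2: 1 positive -> definite
Clause 3: 1 positive -> definite
Clause 4: 3 positive -> not definite
Clause 5: 0 positive -> not definite
Definite clause count = 3.

3


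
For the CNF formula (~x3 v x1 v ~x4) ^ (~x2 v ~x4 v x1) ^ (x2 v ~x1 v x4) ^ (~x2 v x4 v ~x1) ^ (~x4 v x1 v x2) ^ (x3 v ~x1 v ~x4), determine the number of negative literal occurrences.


Scan each clause for negated literals.
Clause 1: 2 negative; Clause 2: 2 negative; Clause 3: 1 negative; Clause 4: 2 negative; Clause 5: 1 negative; Clause 6: 2 negative.
Total negative literal occurrences = 10.

10


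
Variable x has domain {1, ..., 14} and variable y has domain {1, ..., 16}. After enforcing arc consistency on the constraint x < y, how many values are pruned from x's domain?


For the constraint x < y, x needs a supporting value in y's domain.
x can be at most 15 (one less than y's maximum).
Valid x values from domain: 14 out of 14.
Pruned = 14 - 14 = 0.

0


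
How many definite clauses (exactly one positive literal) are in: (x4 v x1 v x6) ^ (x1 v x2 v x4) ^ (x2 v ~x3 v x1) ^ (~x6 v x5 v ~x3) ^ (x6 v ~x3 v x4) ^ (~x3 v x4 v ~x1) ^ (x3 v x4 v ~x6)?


A definite clause has exactly one positive literal.
Clause 1: 3 positive -> not definite
Clause 2: 3 positive -> not definite
Clause 3: 2 positive -> not definite
Clause 4: 1 positive -> definite
Clause 5: 2 positive -> not definite
Clause 6: 1 positive -> definite
Clause 7: 2 positive -> not definite
Definite clause count = 2.

2


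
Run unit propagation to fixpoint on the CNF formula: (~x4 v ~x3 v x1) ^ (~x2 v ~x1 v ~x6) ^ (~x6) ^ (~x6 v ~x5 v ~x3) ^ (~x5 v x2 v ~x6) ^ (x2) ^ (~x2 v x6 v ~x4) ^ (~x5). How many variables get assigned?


Unit propagation repeatedly assigns the literal in any unit clause, then simplifies.
Assignments in order: x6 = F, x2 = T, x4 = F, x5 = F.
No further unit clauses remain.
Total variables assigned = 4.

4


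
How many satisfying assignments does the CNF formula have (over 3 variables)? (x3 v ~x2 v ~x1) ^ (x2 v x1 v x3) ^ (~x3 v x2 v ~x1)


Enumerate all 8 truth assignments over 3 variables.
Test each against every clause.
Satisfying assignments found: 5.

5


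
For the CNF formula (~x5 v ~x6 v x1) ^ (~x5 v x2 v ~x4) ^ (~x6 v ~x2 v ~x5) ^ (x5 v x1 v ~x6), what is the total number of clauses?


Each group enclosed in parentheses joined by ^ is one clause.
Counting the conjuncts: 4 clauses.

4


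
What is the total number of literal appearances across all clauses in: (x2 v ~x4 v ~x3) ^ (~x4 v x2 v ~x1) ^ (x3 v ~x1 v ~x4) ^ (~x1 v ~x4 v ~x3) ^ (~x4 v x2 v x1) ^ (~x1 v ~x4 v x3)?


Clause lengths: 3, 3, 3, 3, 3, 3.
Sum = 3 + 3 + 3 + 3 + 3 + 3 = 18.

18


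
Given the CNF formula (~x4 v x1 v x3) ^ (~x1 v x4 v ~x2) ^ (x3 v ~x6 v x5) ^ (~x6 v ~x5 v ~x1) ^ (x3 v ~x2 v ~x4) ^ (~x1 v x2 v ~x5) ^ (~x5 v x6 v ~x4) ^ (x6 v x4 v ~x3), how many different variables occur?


Identify each distinct variable in the formula.
Variables found: x1, x2, x3, x4, x5, x6.
Total distinct variables = 6.

6


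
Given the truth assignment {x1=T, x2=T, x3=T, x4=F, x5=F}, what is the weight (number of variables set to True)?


The weight is the number of variables assigned True.
True variables: x1, x2, x3.
Weight = 3.

3


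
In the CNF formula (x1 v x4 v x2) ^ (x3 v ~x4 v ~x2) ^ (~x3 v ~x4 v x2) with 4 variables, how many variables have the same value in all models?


Find all satisfying assignments: 10 model(s).
Check which variables have the same value in every model.
No variable is fixed across all models.
Backbone size = 0.

0


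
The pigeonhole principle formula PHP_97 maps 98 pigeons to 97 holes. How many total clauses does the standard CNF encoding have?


The PHP encoding has two parts:
1) At-least-one-hole clauses: 98 (one per pigeon, each with 97 literals).
2) At-most-one-pigeon-per-hole clauses: 97 holes * C(98,2) = 97 * 4753 = 461041.
Total clauses = 98 + 461041 = 461139.

461139


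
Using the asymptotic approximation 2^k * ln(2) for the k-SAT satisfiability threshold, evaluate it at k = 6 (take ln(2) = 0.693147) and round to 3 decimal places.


Using the asymptotic formula: threshold ~ 2^k * ln(2).
2^6 = 64.
64 * 0.693147 = 44.361.

44.361


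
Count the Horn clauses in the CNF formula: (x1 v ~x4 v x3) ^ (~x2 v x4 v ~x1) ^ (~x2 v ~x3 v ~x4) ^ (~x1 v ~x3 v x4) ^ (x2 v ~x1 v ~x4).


A Horn clause has at most one positive literal.
Clause 1: 2 positive lit(s) -> not Horn
Clause 2: 1 positive lit(s) -> Horn
Clause 3: 0 positive lit(s) -> Horn
Clause 4: 1 positive lit(s) -> Horn
Clause 5: 1 positive lit(s) -> Horn
Total Horn clauses = 4.

4


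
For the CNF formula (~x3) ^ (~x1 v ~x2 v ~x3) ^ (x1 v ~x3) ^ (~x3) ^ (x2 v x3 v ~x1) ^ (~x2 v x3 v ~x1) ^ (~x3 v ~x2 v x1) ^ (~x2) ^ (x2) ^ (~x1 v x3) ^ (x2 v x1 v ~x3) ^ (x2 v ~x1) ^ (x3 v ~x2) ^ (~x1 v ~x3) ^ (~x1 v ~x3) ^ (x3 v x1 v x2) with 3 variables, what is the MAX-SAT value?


Enumerate all 8 truth assignments.
For each, count how many of the 16 clauses are satisfied.
The formula is not fully satisfiable, so the maximum is below 16.
Maximum simultaneously satisfiable clauses = 14.

14


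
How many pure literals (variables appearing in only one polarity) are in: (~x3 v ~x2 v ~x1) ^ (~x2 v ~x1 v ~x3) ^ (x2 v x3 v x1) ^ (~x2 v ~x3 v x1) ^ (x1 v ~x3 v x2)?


A pure literal appears in only one polarity across all clauses.
No pure literals found.
Count = 0.

0


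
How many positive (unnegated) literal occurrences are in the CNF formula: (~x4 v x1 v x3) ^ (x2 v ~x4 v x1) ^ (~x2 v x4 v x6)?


Scan each clause for unnegated literals.
Clause 1: 2 positive; Clause 2: 2 positive; Clause 3: 2 positive.
Total positive literal occurrences = 6.

6


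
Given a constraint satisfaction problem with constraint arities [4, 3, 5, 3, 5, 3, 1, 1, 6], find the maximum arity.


The arities are: 4, 3, 5, 3, 5, 3, 1, 1, 6.
Scan for the maximum value.
Maximum arity = 6.

6


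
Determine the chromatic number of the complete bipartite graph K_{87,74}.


K_{87,74} is bipartite by definition: the two parts are independent sets, with every edge crossing between them.
Color all vertices in one part with color 1 and all vertices in the other part with color 2.
Since the graph has at least one edge, one color does not suffice.
Chromatic number = 2.

2


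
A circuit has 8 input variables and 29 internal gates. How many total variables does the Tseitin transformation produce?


The Tseitin transformation introduces one auxiliary variable per gate.
Total variables = inputs + gates = 8 + 29 = 37.

37


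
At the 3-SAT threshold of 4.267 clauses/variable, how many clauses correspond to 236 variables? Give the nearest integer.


The 3-SAT phase transition occurs at approximately 4.267 clauses per variable.
m = 4.267 * 236 = 1007.012.
Rounded to nearest integer: 1007.

1007


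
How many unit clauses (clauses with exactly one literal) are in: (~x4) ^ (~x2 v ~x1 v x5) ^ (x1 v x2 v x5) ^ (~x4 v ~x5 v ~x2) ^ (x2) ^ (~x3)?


A unit clause contains exactly one literal.
Unit clauses found: (~x4), (x2), (~x3).
Count = 3.

3


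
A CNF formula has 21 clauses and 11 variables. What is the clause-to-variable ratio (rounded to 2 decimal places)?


Clause-to-variable ratio = clauses / variables.
21 / 11 = 1.91.

1.91


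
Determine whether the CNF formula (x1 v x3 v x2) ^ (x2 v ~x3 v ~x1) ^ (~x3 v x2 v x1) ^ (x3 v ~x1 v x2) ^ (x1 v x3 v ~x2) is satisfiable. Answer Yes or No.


Check all 8 possible truth assignments.
Number of satisfying assignments found: 3.
The formula is satisfiable.

Yes


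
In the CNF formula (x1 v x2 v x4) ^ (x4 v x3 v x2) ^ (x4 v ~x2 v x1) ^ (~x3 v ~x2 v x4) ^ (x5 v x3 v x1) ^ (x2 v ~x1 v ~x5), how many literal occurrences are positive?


Scan each clause for unnegated literals.
Clause 1: 3 positive; Clause 2: 3 positive; Clause 3: 2 positive; Clause 4: 1 positive; Clause 5: 3 positive; Clause 6: 1 positive.
Total positive literal occurrences = 13.

13


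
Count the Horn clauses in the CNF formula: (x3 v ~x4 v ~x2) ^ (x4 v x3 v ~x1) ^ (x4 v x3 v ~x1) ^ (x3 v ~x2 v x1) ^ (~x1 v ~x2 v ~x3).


A Horn clause has at most one positive literal.
Clause 1: 1 positive lit(s) -> Horn
Clause 2: 2 positive lit(s) -> not Horn
Clause 3: 2 positive lit(s) -> not Horn
Clause 4: 2 positive lit(s) -> not Horn
Clause 5: 0 positive lit(s) -> Horn
Total Horn clauses = 2.

2


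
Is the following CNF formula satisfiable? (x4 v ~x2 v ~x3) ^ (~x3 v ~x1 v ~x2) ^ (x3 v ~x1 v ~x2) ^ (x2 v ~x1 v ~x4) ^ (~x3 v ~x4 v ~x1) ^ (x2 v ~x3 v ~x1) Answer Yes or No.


Check all 16 possible truth assignments.
Number of satisfying assignments found: 8.
The formula is satisfiable.

Yes


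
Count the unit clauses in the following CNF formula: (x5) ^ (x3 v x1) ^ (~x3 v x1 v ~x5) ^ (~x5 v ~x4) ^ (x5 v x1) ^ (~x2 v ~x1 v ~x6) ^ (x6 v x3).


A unit clause contains exactly one literal.
Unit clauses found: (x5).
Count = 1.

1


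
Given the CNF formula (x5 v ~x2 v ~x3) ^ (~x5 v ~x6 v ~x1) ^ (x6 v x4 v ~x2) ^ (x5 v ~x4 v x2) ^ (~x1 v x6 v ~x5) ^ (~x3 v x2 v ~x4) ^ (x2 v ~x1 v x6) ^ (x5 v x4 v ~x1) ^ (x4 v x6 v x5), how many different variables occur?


Identify each distinct variable in the formula.
Variables found: x1, x2, x3, x4, x5, x6.
Total distinct variables = 6.

6
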